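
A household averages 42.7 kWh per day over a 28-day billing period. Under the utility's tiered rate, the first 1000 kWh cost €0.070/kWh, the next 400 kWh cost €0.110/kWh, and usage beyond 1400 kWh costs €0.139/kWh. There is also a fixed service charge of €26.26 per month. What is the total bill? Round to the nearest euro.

€118

Usage = 42.7 kWh/day × 28 days = 1195.6 kWh
First 1000 kWh × €0.070 = €70.00
Next 195.6 kWh × €0.110 = €21.52
Remaining tier: 0 kWh (not reached)
Energy charge = €91.52; + service €26.26 = €117.78 ≈ €118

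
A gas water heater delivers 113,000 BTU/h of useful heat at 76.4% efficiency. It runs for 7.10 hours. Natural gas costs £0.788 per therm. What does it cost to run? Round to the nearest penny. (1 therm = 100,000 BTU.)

Heat delivered = 113,000 BTU/h × 7.10 h = 802,300 BTU
Gas input = 802,300 / 0.764 = 1,050,131 BTU
= 1,050,131 / 100,000 = 10.5 therm
Cost = 10.5 × £0.788/therm = £8.28

£8.28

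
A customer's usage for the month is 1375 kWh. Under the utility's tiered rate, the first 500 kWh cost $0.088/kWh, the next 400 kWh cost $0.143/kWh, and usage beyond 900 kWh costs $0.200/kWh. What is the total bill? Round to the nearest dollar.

First 500 kWh × $0.088 = $44.00
Next 400 kWh × $0.143 = $57.20
Remaining 475 kWh × $0.200 = $95.00
Total = $196.20 ≈ $196

$196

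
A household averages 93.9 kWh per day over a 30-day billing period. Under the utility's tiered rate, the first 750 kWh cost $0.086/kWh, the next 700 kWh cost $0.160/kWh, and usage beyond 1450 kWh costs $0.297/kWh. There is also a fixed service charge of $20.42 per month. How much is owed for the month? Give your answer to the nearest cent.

$602.92

Usage = 93.9 kWh/day × 30 days = 2817 kWh
First 750 kWh × $0.086 = $64.50
Next 700 kWh × $0.160 = $112.00
Remaining 1367 kWh × $0.297 = $406.00
Energy charge = $582.50; + service $20.42 = $602.92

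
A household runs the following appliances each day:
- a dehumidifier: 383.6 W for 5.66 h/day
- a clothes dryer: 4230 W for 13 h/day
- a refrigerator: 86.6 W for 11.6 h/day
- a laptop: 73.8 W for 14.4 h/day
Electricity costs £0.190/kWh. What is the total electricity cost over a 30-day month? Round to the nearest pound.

£338

dehumidifier: 383.6 W × 5.66 h × 30 d = 65,135 Wh = 65.14 kWh
clothes dryer: 4230 W × 13 h × 30 d = 1,649,700 Wh = 1,650 kWh
refrigerator: 86.6 W × 11.6 h × 30 d = 30,137 Wh = 30.14 kWh
laptop: 73.8 W × 14.4 h × 30 d = 31,882 Wh = 31.88 kWh
Total energy = 65.14 + 1,650 + 30.14 + 31.88 = 1,777 kWh
Cost = 1,777 kWh × £0.190 = £337.60 ≈ £338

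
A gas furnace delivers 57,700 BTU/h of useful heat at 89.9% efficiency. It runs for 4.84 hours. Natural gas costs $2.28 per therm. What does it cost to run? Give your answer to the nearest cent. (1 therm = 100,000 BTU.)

Heat delivered = 57,700 BTU/h × 4.84 h = 279,268 BTU
Gas input = 279,268 / 0.899 = 310,643 BTU
= 310,643 / 100,000 = 3.106 therm
Cost = 3.106 × $2.28/therm = $7.08

$7.08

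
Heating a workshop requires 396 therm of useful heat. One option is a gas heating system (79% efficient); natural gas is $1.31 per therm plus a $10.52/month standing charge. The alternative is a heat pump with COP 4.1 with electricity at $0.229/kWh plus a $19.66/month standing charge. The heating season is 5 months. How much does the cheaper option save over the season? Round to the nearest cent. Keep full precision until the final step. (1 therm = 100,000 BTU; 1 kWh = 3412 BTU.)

$37.28

Heat load = 396 therm × 100,000 = 39,600,000 BTU
Gas: input = 39,600,000 / 0.79 = 50,126,582 BTU = 501.3 therm → 501.3 × $1.31 = $656.66; + 5 × $10.52 standing = $709.26
Heat pump: 39,600,000 BTU / 3412 = 11,610 kWh heat; / 4.1 = 2,831 kWh in → × $0.229 = $648.24; + 5 × $19.66 standing = $746.54
Difference = |$709.26 − $746.54| = $37.28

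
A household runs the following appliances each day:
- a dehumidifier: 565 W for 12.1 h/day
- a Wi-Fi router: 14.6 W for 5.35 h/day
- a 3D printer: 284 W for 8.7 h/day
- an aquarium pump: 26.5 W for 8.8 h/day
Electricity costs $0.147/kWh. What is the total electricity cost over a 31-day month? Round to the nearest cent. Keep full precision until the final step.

$43.83

dehumidifier: 565 W × 12.1 h × 31 d = 211,932 Wh = 211.9 kWh
Wi-Fi router: 14.6 W × 5.35 h × 31 d = 2,421 Wh = 2.421 kWh
3D printer: 284 W × 8.7 h × 31 d = 76,595 Wh = 76.59 kWh
aquarium pump: 26.5 W × 8.8 h × 31 d = 7,229 Wh = 7.229 kWh
Total energy = 211.9 + 2.421 + 76.59 + 7.229 = 298.2 kWh
Cost = 298.2 kWh × $0.147 = $43.83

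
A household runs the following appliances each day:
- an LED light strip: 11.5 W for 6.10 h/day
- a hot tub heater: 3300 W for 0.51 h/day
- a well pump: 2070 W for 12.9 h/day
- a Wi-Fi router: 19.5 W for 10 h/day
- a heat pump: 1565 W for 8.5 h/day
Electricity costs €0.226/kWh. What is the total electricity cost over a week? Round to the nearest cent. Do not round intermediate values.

€66.37

LED light strip: 11.5 W × 6.10 h × 7 d = 491 Wh = 0.491 kWh
hot tub heater: 3300 W × 0.51 h × 7 d = 11,781 Wh = 11.78 kWh
well pump: 2070 W × 12.9 h × 7 d = 186,921 Wh = 186.9 kWh
Wi-Fi router: 19.5 W × 10 h × 7 d = 1,365 Wh = 1.365 kWh
heat pump: 1565 W × 8.5 h × 7 d = 93,118 Wh = 93.12 kWh
Total energy = 0.491 + 11.78 + 186.9 + 1.365 + 93.12 = 293.7 kWh
Cost = 293.7 kWh × €0.226 = €66.37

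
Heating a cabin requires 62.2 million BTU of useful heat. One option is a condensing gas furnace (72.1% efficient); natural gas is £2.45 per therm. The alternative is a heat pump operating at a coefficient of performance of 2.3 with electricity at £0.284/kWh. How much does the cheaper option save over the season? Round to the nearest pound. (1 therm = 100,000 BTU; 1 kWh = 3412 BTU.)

£137

Heat load = 62.2 × 10⁶ BTU = 62,200,000 BTU
Gas: input = 62,200,000 / 0.721 = 86,269,071 BTU = 862.7 therm → 862.7 × £2.45 = £2,113.59
Heat pump: 62,200,000 BTU / 3412 = 18,230 kWh heat; / 2.3 = 7,926 kWh in → × £0.284 = £2,250.98
Difference = |£2,113.59 − £2,250.98| = £137.39 ≈ £137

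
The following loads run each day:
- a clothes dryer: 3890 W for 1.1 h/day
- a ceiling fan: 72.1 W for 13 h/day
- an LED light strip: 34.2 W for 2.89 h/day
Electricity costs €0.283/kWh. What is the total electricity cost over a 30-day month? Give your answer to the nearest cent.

€45.13

clothes dryer: 3890 W × 1.1 h × 30 d = 128,370 Wh = 128.4 kWh
ceiling fan: 72.1 W × 13 h × 30 d = 28,119 Wh = 28.12 kWh
LED light strip: 34.2 W × 2.89 h × 30 d = 2,965 Wh = 2.965 kWh
Total energy = 128.4 + 28.12 + 2.965 = 159.5 kWh
Cost = 159.5 kWh × €0.283 = €45.13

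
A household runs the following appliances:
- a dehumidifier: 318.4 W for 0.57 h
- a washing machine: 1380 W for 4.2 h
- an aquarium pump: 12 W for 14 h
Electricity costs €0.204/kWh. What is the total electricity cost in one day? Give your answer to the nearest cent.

€1.25

dehumidifier: 318.4 W × 0.57 h = 181 Wh = 0.1815 kWh
washing machine: 1380 W × 4.2 h = 5,796 Wh = 5.796 kWh
aquarium pump: 12 W × 14 h = 168 Wh = 0.168 kWh
Total energy = 0.1815 + 5.796 + 0.168 = 6.145 kWh
Cost = 6.145 kWh × €0.204 = €1.25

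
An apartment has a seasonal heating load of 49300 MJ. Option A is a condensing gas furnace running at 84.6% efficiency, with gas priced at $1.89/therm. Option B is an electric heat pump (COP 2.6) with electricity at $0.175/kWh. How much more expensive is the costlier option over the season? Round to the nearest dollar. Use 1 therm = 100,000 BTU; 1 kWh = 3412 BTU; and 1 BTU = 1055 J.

Heat load = 49300 MJ = 49,300,000,000 J / 1055 = 46,729,858 BTU
Gas: input = 46,729,858 / 0.846 = 55,236,239 BTU = 552.4 therm → 552.4 × $1.89 = $1,043.96
Heat pump: 46,729,858 BTU / 3412 = 13,700 kWh heat; / 2.6 = 5,268 kWh in → × $0.175 = $921.83
Difference = |$1,043.96 − $921.83| = $122.14 ≈ $122

$122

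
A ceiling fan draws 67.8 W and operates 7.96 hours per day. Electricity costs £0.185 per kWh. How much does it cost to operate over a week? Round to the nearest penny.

£0.70

Energy = 67.8 W × 7.96 h/day × 7 days = 3,778 Wh = 3.778 kWh
Cost = 3.778 kWh × £0.185/kWh = £0.70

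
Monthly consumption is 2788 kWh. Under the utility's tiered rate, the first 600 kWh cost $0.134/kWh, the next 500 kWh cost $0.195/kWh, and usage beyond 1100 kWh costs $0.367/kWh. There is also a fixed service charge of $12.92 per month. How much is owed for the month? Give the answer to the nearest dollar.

$810

First 600 kWh × $0.134 = $80.40
Next 500 kWh × $0.195 = $97.50
Remaining 1688 kWh × $0.367 = $619.50
Energy charge = $797.40; + service $12.92 = $810.32 ≈ $810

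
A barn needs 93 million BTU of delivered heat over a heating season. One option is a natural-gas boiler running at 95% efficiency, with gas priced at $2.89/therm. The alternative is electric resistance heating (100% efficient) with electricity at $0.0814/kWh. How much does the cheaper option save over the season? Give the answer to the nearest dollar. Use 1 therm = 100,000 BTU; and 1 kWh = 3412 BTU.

$610

Heat load = 93 × 10⁶ BTU = 93,000,000 BTU
Gas: input = 93,000,000 / 0.95 = 97,894,737 BTU = 978.9 therm → 978.9 × $2.89 = $2,829.16
Electric: 93,000,000 BTU / 3412 = 27,260 kWh → × $0.0814 = $2,218.70
Difference = |$2,829.16 − $2,218.70| = $610.46 ≈ $610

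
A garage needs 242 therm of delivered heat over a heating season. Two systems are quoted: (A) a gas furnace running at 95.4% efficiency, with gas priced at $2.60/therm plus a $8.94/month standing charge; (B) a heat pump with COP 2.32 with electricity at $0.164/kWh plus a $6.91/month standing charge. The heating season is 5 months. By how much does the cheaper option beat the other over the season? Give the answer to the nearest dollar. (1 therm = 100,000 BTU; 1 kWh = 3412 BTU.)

Heat load = 242 therm × 100,000 = 24,200,000 BTU
Gas: input = 24,200,000 / 0.954 = 25,366,876 BTU = 253.7 therm → 253.7 × $2.60 = $659.54; + 5 × $8.94 standing = $704.24
Heat pump: 24,200,000 BTU / 3412 = 7,093 kWh heat; / 2.32 = 3,057 kWh in → × $0.164 = $501.37; + 5 × $6.91 standing = $535.92
Difference = |$704.24 − $535.92| = $168.31 ≈ $168

$168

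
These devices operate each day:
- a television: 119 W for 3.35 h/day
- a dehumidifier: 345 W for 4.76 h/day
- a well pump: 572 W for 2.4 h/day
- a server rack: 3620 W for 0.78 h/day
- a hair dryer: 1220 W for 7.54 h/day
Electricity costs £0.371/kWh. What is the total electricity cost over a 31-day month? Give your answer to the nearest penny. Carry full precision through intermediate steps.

£177.53

television: 119 W × 3.35 h × 31 d = 12,358 Wh = 12.36 kWh
dehumidifier: 345 W × 4.76 h × 31 d = 50,908 Wh = 50.91 kWh
well pump: 572 W × 2.4 h × 31 d = 42,557 Wh = 42.56 kWh
server rack: 3620 W × 0.78 h × 31 d = 87,532 Wh = 87.53 kWh
hair dryer: 1220 W × 7.54 h × 31 d = 285,163 Wh = 285.2 kWh
Total energy = 12.36 + 50.91 + 42.56 + 87.53 + 285.2 = 478.5 kWh
Cost = 478.5 kWh × £0.371 = £177.53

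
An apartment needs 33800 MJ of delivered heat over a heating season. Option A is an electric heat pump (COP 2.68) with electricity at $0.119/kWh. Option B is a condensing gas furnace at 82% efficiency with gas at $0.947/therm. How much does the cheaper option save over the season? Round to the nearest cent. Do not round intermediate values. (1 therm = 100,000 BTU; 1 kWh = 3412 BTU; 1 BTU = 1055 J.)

$46.94

Heat load = 33800 MJ = 33,800,000,000 J / 1055 = 32,037,915 BTU
Gas: input = 32,037,915 / 0.82 = 39,070,628 BTU = 390.7 therm → 390.7 × $0.947 = $370.00
Heat pump: 32,037,915 BTU / 3412 = 9,390 kWh heat; / 2.68 = 3,504 kWh in → × $0.119 = $416.93
Difference = |$370.00 − $416.93| = $46.94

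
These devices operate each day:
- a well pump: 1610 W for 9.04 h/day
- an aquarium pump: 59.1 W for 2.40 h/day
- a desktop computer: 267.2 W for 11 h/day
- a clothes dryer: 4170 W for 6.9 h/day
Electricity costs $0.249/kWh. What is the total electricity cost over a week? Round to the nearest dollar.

$81

well pump: 1610 W × 9.04 h × 7 d = 101,881 Wh = 101.9 kWh
aquarium pump: 59.1 W × 2.40 h × 7 d = 993 Wh = 0.9929 kWh
desktop computer: 267.2 W × 11 h × 7 d = 20,574 Wh = 20.57 kWh
clothes dryer: 4170 W × 6.9 h × 7 d = 201,411 Wh = 201.4 kWh
Total energy = 101.9 + 0.9929 + 20.57 + 201.4 = 324.9 kWh
Cost = 324.9 kWh × $0.249 = $80.89 ≈ $81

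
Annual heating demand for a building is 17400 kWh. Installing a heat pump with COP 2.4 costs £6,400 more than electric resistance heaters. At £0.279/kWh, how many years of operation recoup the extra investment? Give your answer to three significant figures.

Resistance: 17400 kWh × £0.279 = £4,854.60/yr
Heat pump: 17400 / 2.4 = 7250 kWh in → × £0.279 = £2,022.75/yr
Annual savings = £2,831.85
Payback = £6,400 / £2,831.85 = 2.26 years

2.26 years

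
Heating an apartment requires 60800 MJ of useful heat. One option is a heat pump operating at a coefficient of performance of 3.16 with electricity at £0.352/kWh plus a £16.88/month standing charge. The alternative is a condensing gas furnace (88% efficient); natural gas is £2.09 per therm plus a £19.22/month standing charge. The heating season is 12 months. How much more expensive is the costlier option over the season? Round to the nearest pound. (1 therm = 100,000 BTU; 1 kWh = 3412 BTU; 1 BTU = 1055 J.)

£485

Heat load = 60800 MJ = 60,800,000,000 J / 1055 = 57,630,332 BTU
Gas: input = 57,630,332 / 0.88 = 65,489,013 BTU = 654.9 therm → 654.9 × £2.09 = £1,368.72; + 12 × £19.22 standing = £1,599.36
Heat pump: 57,630,332 BTU / 3412 = 16,890 kWh heat; / 3.16 = 5,345 kWh in → × £0.352 = £1,881.47; + 12 × £16.88 standing = £2,084.03
Difference = |£1,599.36 − £2,084.03| = £484.67 ≈ £485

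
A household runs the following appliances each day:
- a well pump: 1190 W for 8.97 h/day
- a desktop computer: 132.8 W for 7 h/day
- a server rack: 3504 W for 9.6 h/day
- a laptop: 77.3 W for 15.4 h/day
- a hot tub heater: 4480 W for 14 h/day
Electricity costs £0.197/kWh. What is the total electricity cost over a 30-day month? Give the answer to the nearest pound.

well pump: 1190 W × 8.97 h × 30 d = 320,229 Wh = 320.2 kWh
desktop computer: 132.8 W × 7 h × 30 d = 27,888 Wh = 27.89 kWh
server rack: 3504 W × 9.6 h × 30 d = 1,009,152 Wh = 1,009 kWh
laptop: 77.3 W × 15.4 h × 30 d = 35,713 Wh = 35.71 kWh
hot tub heater: 4480 W × 14 h × 30 d = 1,881,600 Wh = 1,882 kWh
Total energy = 320.2 + 27.89 + 1,009 + 35.71 + 1,882 = 3,275 kWh
Cost = 3,275 kWh × £0.197 = £645.09 ≈ £645

£645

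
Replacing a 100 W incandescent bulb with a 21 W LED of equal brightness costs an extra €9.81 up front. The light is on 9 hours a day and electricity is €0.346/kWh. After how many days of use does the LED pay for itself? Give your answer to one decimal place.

Power saved = 100 − 21 = 79 W
Daily energy saved = 79 W × 9 h = 711 Wh = 0.711 kWh
Daily savings = 0.711 × €0.346 = €0.2460
Payback = €9.81 / €0.2460 per day = 39.88 days

39.9 days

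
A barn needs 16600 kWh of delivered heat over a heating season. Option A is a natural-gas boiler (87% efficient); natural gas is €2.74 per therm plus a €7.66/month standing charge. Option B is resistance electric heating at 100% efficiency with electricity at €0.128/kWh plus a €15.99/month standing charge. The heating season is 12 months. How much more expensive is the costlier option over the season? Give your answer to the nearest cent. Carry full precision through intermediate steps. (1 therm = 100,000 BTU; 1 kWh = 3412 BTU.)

€440.95

Heat load = 16600 kWh × 3412 = 56,639,200 BTU
Gas: input = 56,639,200 / 0.870 = 65,102,529 BTU = 651 therm → 651 × €2.74 = €1,783.81; + 12 × €7.66 standing = €1,875.73
Electric: 56,639,200 BTU / 3412 = 16,600 kWh → × €0.128 = €2,124.80; + 12 × €15.99 standing = €2,316.68
Difference = |€1,875.73 − €2,316.68| = €440.95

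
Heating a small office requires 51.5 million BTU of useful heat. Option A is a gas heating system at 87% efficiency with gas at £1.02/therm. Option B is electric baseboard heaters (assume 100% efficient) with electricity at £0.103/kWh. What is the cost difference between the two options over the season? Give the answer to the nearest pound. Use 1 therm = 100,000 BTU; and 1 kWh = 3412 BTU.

£951

Heat load = 51.5 × 10⁶ BTU = 51,500,000 BTU
Gas: input = 51,500,000 / 0.87 = 59,195,402 BTU = 592 therm → 592 × £1.02 = £603.79
Electric: 51,500,000 BTU / 3412 = 15,090 kWh → × £0.103 = £1,554.66
Difference = |£603.79 − £1,554.66| = £950.87 ≈ £951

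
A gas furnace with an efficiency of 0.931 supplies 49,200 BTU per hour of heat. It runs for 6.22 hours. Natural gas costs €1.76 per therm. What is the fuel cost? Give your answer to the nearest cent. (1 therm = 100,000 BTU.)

€5.79

Heat delivered = 49,200 BTU/h × 6.22 h = 306,024 BTU
Gas input = 306,024 / 0.931 = 328,705 BTU
= 328,705 / 100,000 = 3.287 therm
Cost = 3.287 × €1.76/therm = €5.79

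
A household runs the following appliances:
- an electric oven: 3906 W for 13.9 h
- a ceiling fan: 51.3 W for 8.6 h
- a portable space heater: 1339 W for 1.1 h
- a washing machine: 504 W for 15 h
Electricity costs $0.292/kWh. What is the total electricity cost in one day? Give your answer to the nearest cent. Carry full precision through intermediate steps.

$18.62

electric oven: 3906 W × 13.9 h = 54,293 Wh = 54.29 kWh
ceiling fan: 51.3 W × 8.6 h = 441 Wh = 0.4412 kWh
portable space heater: 1339 W × 1.1 h = 1,473 Wh = 1.473 kWh
washing machine: 504 W × 15 h = 7,560 Wh = 7.56 kWh
Total energy = 54.29 + 0.4412 + 1.473 + 7.56 = 63.77 kWh
Cost = 63.77 kWh × $0.292 = $18.62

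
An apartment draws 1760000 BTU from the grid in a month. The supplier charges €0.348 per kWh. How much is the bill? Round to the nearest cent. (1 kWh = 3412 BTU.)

1760000 BTU × (0.00029308 kWh/BTU) = 515.8 kWh
Cost = 515.8 kWh × €0.348/kWh = €179.51

€179.51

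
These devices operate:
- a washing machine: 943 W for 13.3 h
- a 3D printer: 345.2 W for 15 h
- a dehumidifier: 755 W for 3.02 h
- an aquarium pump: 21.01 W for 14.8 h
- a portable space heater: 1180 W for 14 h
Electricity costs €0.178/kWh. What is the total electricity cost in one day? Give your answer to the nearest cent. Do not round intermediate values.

€6.56

washing machine: 943 W × 13.3 h = 12,542 Wh = 12.54 kWh
3D printer: 345.2 W × 15 h = 5,178 Wh = 5.178 kWh
dehumidifier: 755 W × 3.02 h = 2,280 Wh = 2.28 kWh
aquarium pump: 21.01 W × 14.8 h = 311 Wh = 0.3109 kWh
portable space heater: 1180 W × 14 h = 16,520 Wh = 16.52 kWh
Total energy = 12.54 + 5.178 + 2.28 + 0.3109 + 16.52 = 36.83 kWh
Cost = 36.83 kWh × €0.178 = €6.56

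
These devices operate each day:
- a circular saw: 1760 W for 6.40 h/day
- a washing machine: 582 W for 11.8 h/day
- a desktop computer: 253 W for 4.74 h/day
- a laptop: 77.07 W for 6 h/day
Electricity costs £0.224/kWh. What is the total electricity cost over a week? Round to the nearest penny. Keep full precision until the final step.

£31.04

circular saw: 1760 W × 6.40 h × 7 d = 78,848 Wh = 78.85 kWh
washing machine: 582 W × 11.8 h × 7 d = 48,073 Wh = 48.07 kWh
desktop computer: 253 W × 4.74 h × 7 d = 8,395 Wh = 8.395 kWh
laptop: 77.07 W × 6 h × 7 d = 3,237 Wh = 3.237 kWh
Total energy = 78.85 + 48.07 + 8.395 + 3.237 = 138.6 kWh
Cost = 138.6 kWh × £0.224 = £31.04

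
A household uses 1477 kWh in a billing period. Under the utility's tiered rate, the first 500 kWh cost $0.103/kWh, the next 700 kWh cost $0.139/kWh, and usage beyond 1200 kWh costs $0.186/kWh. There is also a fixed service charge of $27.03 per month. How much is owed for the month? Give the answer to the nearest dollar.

$227

First 500 kWh × $0.103 = $51.50
Next 700 kWh × $0.139 = $97.30
Remaining 277 kWh × $0.186 = $51.52
Energy charge = $200.32; + service $27.03 = $227.35 ≈ $227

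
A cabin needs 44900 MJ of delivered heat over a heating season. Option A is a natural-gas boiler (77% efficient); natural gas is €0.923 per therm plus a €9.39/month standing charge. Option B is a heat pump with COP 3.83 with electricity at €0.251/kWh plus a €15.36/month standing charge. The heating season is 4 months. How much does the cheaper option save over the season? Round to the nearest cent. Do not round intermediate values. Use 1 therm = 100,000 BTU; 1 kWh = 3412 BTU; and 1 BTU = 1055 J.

€331.17

Heat load = 44900 MJ = 44,900,000,000 J / 1055 = 42,559,242 BTU
Gas: input = 42,559,242 / 0.77 = 55,271,742 BTU = 552.7 therm → 552.7 × €0.923 = €510.16; + 4 × €9.39 standing = €547.72
Heat pump: 42,559,242 BTU / 3412 = 12,470 kWh heat; / 3.83 = 3,257 kWh in → × €0.251 = €817.45; + 4 × €15.36 standing = €878.89
Difference = |€547.72 − €878.89| = €331.17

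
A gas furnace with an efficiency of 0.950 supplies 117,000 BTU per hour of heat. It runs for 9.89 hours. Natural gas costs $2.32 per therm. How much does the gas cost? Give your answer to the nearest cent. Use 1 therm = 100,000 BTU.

Heat delivered = 117,000 BTU/h × 9.89 h = 1,157,130 BTU
Gas input = 1,157,130 / 0.950 = 1,218,032 BTU
= 1,218,032 / 100,000 = 12.18 therm
Cost = 12.18 × $2.32/therm = $28.26

$28.26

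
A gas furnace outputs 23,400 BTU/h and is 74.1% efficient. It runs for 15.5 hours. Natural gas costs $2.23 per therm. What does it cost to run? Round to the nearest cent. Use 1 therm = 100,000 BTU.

$10.92

Heat delivered = 23,400 BTU/h × 15.5 h = 362,700 BTU
Gas input = 362,700 / 0.741 = 489,474 BTU
= 489,474 / 100,000 = 4.895 therm
Cost = 4.895 × $2.23/therm = $10.92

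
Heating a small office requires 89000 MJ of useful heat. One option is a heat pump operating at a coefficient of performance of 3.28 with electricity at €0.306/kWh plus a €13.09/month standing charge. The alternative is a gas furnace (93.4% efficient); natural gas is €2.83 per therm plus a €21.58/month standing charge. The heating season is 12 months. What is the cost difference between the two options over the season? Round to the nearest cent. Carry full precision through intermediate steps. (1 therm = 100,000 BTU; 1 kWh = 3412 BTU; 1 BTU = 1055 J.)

€351.36

Heat load = 89000 MJ = 89,000,000,000 J / 1055 = 84,360,190 BTU
Gas: input = 84,360,190 / 0.934 = 90,321,402 BTU = 903.2 therm → 903.2 × €2.83 = €2,556.10; + 12 × €21.58 standing = €2,815.06
Heat pump: 84,360,190 BTU / 3412 = 24,720 kWh heat; / 3.28 = 7,538 kWh in → × €0.306 = €2,306.62; + 12 × €13.09 standing = €2,463.70
Difference = |€2,815.06 − €2,463.70| = €351.36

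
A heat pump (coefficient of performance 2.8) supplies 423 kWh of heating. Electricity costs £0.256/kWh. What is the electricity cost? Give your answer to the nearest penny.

Electrical input = 423 kWh / 2.8 = 151.1 kWh
Cost = 151.1 × £0.256/kWh = £38.67

£38.67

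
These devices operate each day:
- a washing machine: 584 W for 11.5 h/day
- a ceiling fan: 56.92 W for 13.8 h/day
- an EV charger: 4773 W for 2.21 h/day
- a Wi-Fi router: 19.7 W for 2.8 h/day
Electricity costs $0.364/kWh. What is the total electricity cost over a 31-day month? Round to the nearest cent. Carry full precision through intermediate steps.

$204.30

washing machine: 584 W × 11.5 h × 31 d = 208,196 Wh = 208.2 kWh
ceiling fan: 56.92 W × 13.8 h × 31 d = 24,350 Wh = 24.35 kWh
EV charger: 4773 W × 2.21 h × 31 d = 326,998 Wh = 327 kWh
Wi-Fi router: 19.7 W × 2.8 h × 31 d = 1,710 Wh = 1.71 kWh
Total energy = 208.2 + 24.35 + 327 + 1.71 = 561.3 kWh
Cost = 561.3 kWh × $0.364 = $204.30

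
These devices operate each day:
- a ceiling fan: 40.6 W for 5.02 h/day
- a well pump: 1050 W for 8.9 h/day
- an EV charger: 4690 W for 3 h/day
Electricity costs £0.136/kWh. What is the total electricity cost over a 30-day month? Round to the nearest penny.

ceiling fan: 40.6 W × 5.02 h × 30 d = 6,114 Wh = 6.114 kWh
well pump: 1050 W × 8.9 h × 30 d = 280,350 Wh = 280.4 kWh
EV charger: 4690 W × 3 h × 30 d = 422,100 Wh = 422.1 kWh
Total energy = 6.114 + 280.4 + 422.1 = 708.6 kWh
Cost = 708.6 kWh × £0.136 = £96.36

£96.36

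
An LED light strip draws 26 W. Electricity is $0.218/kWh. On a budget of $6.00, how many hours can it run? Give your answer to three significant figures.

Energy budget = $6.00 / $0.218 per kWh = 27.52 kWh = 27,523 Wh
Runtime = 27,523 Wh / 26 W = 1,059 h

1060 h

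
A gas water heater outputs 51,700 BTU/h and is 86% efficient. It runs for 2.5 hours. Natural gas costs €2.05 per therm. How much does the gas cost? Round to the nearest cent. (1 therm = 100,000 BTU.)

Heat delivered = 51,700 BTU/h × 2.5 h = 129,250 BTU
Gas input = 129,250 / 0.86 = 150,291 BTU
= 150,291 / 100,000 = 1.503 therm
Cost = 1.503 × €2.05/therm = €3.08

€3.08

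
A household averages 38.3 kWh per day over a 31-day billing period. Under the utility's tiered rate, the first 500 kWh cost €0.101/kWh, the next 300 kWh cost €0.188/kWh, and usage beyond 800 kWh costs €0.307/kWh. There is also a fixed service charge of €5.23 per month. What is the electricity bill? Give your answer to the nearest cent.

Usage = 38.3 kWh/day × 31 days = 1187.3 kWh
First 500 kWh × €0.101 = €50.50
Next 300 kWh × €0.188 = €56.40
Remaining 387.3 kWh × €0.307 = €118.90
Energy charge = €225.80; + service €5.23 = €231.03

€231.03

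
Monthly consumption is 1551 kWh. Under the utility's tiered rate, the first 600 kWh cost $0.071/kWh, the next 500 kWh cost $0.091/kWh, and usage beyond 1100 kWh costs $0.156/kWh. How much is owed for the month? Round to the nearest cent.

First 600 kWh × $0.071 = $42.60
Next 500 kWh × $0.091 = $45.50
Remaining 451 kWh × $0.156 = $70.36
Total = $158.46

$158.46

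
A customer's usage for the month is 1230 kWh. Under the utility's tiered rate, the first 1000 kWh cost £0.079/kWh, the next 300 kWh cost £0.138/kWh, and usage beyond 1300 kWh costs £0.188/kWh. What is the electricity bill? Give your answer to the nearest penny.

First 1000 kWh × £0.079 = £79.00
Next 230 kWh × £0.138 = £31.74
Remaining tier: 0 kWh (not reached)
Total = £110.74

£110.74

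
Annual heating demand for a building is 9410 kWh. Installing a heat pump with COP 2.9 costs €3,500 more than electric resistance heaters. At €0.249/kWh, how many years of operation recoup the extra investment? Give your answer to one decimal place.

2.3 years

Resistance: 9410 kWh × €0.249 = €2,343.09/yr
Heat pump: 9410 / 2.9 = 3245 kWh in → × €0.249 = €807.96/yr
Annual savings = €1,535.13
Payback = €3,500 / €1,535.13 = 2.28 years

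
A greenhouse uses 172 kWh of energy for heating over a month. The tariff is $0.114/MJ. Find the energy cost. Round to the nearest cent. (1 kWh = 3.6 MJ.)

172 kWh × (3.6 MJ/kWh) = 619.2 MJ
Cost = 619.2 MJ × $0.114/MJ = $70.59

$70.59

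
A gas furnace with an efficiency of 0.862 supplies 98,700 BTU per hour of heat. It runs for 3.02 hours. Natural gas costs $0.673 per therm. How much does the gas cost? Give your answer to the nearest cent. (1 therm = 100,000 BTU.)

Heat delivered = 98,700 BTU/h × 3.02 h = 298,074 BTU
Gas input = 298,074 / 0.862 = 345,794 BTU
= 345,794 / 100,000 = 3.458 therm
Cost = 3.458 × $0.673/therm = $2.33

$2.33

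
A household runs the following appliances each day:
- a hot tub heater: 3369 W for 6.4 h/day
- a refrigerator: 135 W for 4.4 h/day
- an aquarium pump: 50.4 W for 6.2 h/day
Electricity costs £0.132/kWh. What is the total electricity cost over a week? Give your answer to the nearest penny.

£20.76

hot tub heater: 3369 W × 6.4 h × 7 d = 150,931 Wh = 150.9 kWh
refrigerator: 135 W × 4.4 h × 7 d = 4,158 Wh = 4.158 kWh
aquarium pump: 50.4 W × 6.2 h × 7 d = 2,187 Wh = 2.187 kWh
Total energy = 150.9 + 4.158 + 2.187 = 157.3 kWh
Cost = 157.3 kWh × £0.132 = £20.76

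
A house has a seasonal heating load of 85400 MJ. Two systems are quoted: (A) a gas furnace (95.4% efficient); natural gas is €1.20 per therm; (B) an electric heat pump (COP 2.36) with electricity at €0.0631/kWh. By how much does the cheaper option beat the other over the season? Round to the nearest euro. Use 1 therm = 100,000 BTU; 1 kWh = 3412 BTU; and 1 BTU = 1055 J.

Heat load = 85400 MJ = 85,400,000,000 J / 1055 = 80,947,867 BTU
Gas: input = 80,947,867 / 0.954 = 84,851,014 BTU = 848.5 therm → 848.5 × €1.20 = €1,018.21
Heat pump: 80,947,867 BTU / 3412 = 23,720 kWh heat; / 2.36 = 10,050 kWh in → × €0.0631 = €634.33
Difference = |€1,018.21 − €634.33| = €383.88 ≈ €384

€384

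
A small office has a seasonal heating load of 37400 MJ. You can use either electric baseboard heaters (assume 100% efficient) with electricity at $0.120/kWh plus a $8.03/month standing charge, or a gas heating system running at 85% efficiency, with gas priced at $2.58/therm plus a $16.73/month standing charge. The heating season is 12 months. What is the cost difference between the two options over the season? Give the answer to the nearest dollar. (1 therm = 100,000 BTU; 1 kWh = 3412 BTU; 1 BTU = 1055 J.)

Heat load = 37400 MJ = 37,400,000,000 J / 1055 = 35,450,237 BTU
Gas: input = 35,450,237 / 0.85 = 41,706,161 BTU = 417.1 therm → 417.1 × $2.58 = $1,076.02; + 12 × $16.73 standing = $1,276.78
Electric: 35,450,237 BTU / 3412 = 10,390 kWh → × $0.120 = $1,246.78; + 12 × $8.03 standing = $1,343.14
Difference = |$1,276.78 − $1,343.14| = $66.37 ≈ $66

$66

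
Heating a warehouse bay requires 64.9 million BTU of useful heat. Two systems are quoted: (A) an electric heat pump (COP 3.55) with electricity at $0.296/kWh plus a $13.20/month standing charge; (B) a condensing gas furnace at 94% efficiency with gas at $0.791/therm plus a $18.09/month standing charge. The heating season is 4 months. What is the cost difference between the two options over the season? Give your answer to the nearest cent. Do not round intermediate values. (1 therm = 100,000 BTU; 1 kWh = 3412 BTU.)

$1020.30

Heat load = 64.9 × 10⁶ BTU = 64,900,000 BTU
Gas: input = 64,900,000 / 0.94 = 69,042,553 BTU = 690.4 therm → 690.4 × $0.791 = $546.13; + 4 × $18.09 standing = $618.49
Heat pump: 64,900,000 BTU / 3412 = 19,020 kWh heat; / 3.55 = 5,358 kWh in → × $0.296 = $1,585.98; + 4 × $13.20 standing = $1,638.78
Difference = |$618.49 − $1,638.78| = $1,020.30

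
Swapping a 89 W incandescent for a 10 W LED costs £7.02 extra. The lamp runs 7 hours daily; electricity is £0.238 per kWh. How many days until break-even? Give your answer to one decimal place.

Power saved = 89 − 10 = 79 W
Daily energy saved = 79 W × 7 h = 553 Wh = 0.553 kWh
Daily savings = 0.553 × £0.238 = £0.1316
Payback = £7.02 / £0.1316 per day = 53.34 days

53.3 days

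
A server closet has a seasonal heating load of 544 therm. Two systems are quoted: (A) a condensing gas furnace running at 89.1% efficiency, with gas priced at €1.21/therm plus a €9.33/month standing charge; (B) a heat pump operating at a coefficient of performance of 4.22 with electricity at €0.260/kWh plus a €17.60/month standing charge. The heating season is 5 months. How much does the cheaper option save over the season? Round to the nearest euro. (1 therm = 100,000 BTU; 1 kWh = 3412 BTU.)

€285

Heat load = 544 therm × 100,000 = 54,400,000 BTU
Gas: input = 54,400,000 / 0.891 = 61,054,994 BTU = 610.5 therm → 610.5 × €1.21 = €738.77; + 5 × €9.33 standing = €785.42
Heat pump: 54,400,000 BTU / 3412 = 15,940 kWh heat; / 4.22 = 3,778 kWh in → × €0.260 = €982.31; + 5 × €17.60 standing = €1,070.31
Difference = |€785.42 − €1,070.31| = €284.90 ≈ €285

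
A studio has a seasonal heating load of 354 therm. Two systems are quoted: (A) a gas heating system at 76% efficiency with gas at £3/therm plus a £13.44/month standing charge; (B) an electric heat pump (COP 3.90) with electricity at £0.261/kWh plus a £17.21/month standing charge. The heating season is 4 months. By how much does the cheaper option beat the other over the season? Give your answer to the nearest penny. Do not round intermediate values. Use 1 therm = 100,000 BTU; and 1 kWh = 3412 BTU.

£687.95

Heat load = 354 therm × 100,000 = 35,400,000 BTU
Gas: input = 35,400,000 / 0.76 = 46,578,947 BTU = 465.8 therm → 465.8 × £3 = £1,397.37; + 4 × £13.44 standing = £1,451.13
Heat pump: 35,400,000 BTU / 3412 = 10,380 kWh heat; / 3.90 = 2,660 kWh in → × £0.261 = £694.34; + 4 × £17.21 standing = £763.18
Difference = |£1,451.13 − £763.18| = £687.95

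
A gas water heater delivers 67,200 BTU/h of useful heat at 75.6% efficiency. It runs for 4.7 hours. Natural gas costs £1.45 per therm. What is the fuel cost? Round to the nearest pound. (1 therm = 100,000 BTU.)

£6

Heat delivered = 67,200 BTU/h × 4.7 h = 315,840 BTU
Gas input = 315,840 / 0.756 = 417,778 BTU
= 417,778 / 100,000 = 4.178 therm
Cost = 4.178 × £1.45/therm = £6.06 ≈ £6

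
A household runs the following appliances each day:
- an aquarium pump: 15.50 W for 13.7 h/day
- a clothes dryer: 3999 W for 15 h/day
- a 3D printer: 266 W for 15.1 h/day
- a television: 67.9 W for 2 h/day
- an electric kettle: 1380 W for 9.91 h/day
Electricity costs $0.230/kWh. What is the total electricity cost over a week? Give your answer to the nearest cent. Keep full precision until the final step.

aquarium pump: 15.50 W × 13.7 h × 7 d = 1,486 Wh = 1.486 kWh
clothes dryer: 3999 W × 15 h × 7 d = 419,895 Wh = 419.9 kWh
3D printer: 266 W × 15.1 h × 7 d = 28,116 Wh = 28.12 kWh
television: 67.9 W × 2 h × 7 d = 951 Wh = 0.9506 kWh
electric kettle: 1380 W × 9.91 h × 7 d = 95,731 Wh = 95.73 kWh
Total energy = 1.486 + 419.9 + 28.12 + 0.9506 + 95.73 = 546.2 kWh
Cost = 546.2 kWh × $0.230 = $125.62

$125.62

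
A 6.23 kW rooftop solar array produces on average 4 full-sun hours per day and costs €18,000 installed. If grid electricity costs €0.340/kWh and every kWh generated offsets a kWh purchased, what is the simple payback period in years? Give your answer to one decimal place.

5.8 years

Daily generation = 6.23 kW × 4 h = 24.92 kWh
Annual generation = 24.92 × 365 = 9095.8 kWh
Annual savings = 9095.8 × €0.340 = €3,092.57
Payback = €18,000 / €3,092.57 = 5.82 years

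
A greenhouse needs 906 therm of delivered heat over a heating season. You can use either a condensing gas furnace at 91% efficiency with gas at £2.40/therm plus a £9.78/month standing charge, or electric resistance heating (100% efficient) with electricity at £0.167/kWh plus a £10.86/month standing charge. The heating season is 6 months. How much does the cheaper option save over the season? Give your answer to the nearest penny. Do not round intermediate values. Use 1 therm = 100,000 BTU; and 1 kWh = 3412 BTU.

Heat load = 906 therm × 100,000 = 90,600,000 BTU
Gas: input = 90,600,000 / 0.910 = 99,560,440 BTU = 995.6 therm → 995.6 × £2.40 = £2,389.45; + 6 × £9.78 standing = £2,448.13
Electric: 90,600,000 BTU / 3412 = 26,550 kWh → × £0.167 = £4,434.41; + 6 × £10.86 standing = £4,499.57
Difference = |£2,448.13 − £4,499.57| = £2,051.44

£2051.44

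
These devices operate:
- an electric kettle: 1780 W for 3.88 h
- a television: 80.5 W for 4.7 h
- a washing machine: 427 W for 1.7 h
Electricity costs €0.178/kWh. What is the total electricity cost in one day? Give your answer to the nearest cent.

€1.43

electric kettle: 1780 W × 3.88 h = 6,906 Wh = 6.906 kWh
television: 80.5 W × 4.7 h = 378 Wh = 0.3784 kWh
washing machine: 427 W × 1.7 h = 726 Wh = 0.7259 kWh
Total energy = 6.906 + 0.3784 + 0.7259 = 8.011 kWh
Cost = 8.011 kWh × €0.178 = €1.43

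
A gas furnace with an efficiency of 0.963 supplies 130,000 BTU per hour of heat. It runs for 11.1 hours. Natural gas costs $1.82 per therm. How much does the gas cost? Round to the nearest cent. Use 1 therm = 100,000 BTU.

Heat delivered = 130,000 BTU/h × 11.1 h = 1,443,000 BTU
Gas input = 1,443,000 / 0.963 = 1,498,442 BTU
= 1,498,442 / 100,000 = 14.98 therm
Cost = 14.98 × $1.82/therm = $27.27

$27.27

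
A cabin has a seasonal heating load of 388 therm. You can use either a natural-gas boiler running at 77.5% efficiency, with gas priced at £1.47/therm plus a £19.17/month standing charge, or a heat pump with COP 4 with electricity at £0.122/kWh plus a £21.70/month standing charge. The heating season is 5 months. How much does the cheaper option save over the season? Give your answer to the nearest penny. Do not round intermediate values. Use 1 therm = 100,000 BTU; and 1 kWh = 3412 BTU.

£376.46

Heat load = 388 therm × 100,000 = 38,800,000 BTU
Gas: input = 38,800,000 / 0.775 = 50,064,516 BTU = 500.6 therm → 500.6 × £1.47 = £735.95; + 5 × £19.17 standing = £831.80
Heat pump: 38,800,000 BTU / 3412 = 11,370 kWh heat; / 4 = 2,843 kWh in → × £0.122 = £346.83; + 5 × £21.70 standing = £455.33
Difference = |£831.80 − £455.33| = £376.46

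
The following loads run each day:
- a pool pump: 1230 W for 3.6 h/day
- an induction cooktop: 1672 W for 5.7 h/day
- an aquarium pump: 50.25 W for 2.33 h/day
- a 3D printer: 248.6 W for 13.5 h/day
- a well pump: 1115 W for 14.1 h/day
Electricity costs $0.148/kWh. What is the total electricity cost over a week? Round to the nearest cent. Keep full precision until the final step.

$34.35

pool pump: 1230 W × 3.6 h × 7 d = 30,996 Wh = 31 kWh
induction cooktop: 1672 W × 5.7 h × 7 d = 66,713 Wh = 66.71 kWh
aquarium pump: 50.25 W × 2.33 h × 7 d = 820 Wh = 0.8196 kWh
3D printer: 248.6 W × 13.5 h × 7 d = 23,493 Wh = 23.49 kWh
well pump: 1115 W × 14.1 h × 7 d = 110,050 Wh = 110.1 kWh
Total energy = 31 + 66.71 + 0.8196 + 23.49 + 110.1 = 232.1 kWh
Cost = 232.1 kWh × $0.148 = $34.35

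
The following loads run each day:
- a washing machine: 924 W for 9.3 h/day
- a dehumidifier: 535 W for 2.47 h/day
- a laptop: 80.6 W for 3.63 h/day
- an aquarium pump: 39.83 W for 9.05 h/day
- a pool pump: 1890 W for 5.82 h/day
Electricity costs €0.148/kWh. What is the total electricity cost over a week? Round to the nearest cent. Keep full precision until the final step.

washing machine: 924 W × 9.3 h × 7 d = 60,152 Wh = 60.15 kWh
dehumidifier: 535 W × 2.47 h × 7 d = 9,250 Wh = 9.25 kWh
laptop: 80.6 W × 3.63 h × 7 d = 2,048 Wh = 2.048 kWh
aquarium pump: 39.83 W × 9.05 h × 7 d = 2,523 Wh = 2.523 kWh
pool pump: 1890 W × 5.82 h × 7 d = 76,999 Wh = 77 kWh
Total energy = 60.15 + 9.25 + 2.048 + 2.523 + 77 = 151 kWh
Cost = 151 kWh × €0.148 = €22.34

€22.34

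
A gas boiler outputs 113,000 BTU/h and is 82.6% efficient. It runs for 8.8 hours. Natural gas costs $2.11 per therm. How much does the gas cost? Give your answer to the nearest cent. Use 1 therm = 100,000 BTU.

$25.40

Heat delivered = 113,000 BTU/h × 8.8 h = 994,400 BTU
Gas input = 994,400 / 0.826 = 1,203,874 BTU
= 1,203,874 / 100,000 = 12.04 therm
Cost = 12.04 × $2.11/therm = $25.40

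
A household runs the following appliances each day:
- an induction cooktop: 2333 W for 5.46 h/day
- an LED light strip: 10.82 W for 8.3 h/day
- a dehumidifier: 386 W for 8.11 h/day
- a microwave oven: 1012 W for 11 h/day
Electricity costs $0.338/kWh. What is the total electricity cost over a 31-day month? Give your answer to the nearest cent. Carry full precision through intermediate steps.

induction cooktop: 2333 W × 5.46 h × 31 d = 394,884 Wh = 394.9 kWh
LED light strip: 10.82 W × 8.3 h × 31 d = 2,784 Wh = 2.784 kWh
dehumidifier: 386 W × 8.11 h × 31 d = 97,044 Wh = 97.04 kWh
microwave oven: 1012 W × 11 h × 31 d = 345,092 Wh = 345.1 kWh
Total energy = 394.9 + 2.784 + 97.04 + 345.1 = 839.8 kWh
Cost = 839.8 kWh × $0.338 = $283.85

$283.85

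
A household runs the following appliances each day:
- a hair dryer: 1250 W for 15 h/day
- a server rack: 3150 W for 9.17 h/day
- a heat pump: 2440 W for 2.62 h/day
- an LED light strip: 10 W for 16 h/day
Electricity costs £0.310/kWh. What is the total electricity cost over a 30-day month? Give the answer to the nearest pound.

£504

hair dryer: 1250 W × 15 h × 30 d = 562,500 Wh = 562.5 kWh
server rack: 3150 W × 9.17 h × 30 d = 866,565 Wh = 866.6 kWh
heat pump: 2440 W × 2.62 h × 30 d = 191,784 Wh = 191.8 kWh
LED light strip: 10 W × 16 h × 30 d = 4,800 Wh = 4.8 kWh
Total energy = 562.5 + 866.6 + 191.8 + 4.8 = 1,626 kWh
Cost = 1,626 kWh × £0.310 = £503.95 ≈ £504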